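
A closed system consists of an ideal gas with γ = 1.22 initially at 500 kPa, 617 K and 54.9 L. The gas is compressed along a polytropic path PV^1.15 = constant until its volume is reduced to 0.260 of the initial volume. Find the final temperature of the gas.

755 K

Polytropic n=1.15: T₂ = T₁(V₁/V₂)^(n−1) = 617×(3.85)^0.15 = 755 K; P₂ = P₁(V₁/V₂)^n = 2350 kPa.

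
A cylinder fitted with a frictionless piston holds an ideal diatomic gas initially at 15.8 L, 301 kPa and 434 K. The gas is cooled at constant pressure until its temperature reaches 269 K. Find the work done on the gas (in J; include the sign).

n = P₁V₁/(RT₁) = 301×15.8/(8.314×434) = 1.32 mol.
Isobaric: P stays 301 kPa; V/T = const ⇒ T₂ = 269 K, V₂ = 9.79 L.
W = PΔV = 301×(9.79−15.8) kPa·L = -1810 J.
Work done on the gas = −W_by = 1810 J.

1810 J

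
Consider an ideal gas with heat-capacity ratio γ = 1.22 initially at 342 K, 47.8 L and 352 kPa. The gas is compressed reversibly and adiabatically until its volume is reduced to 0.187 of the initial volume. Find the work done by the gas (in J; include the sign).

-34100 J

n = P₁V₁/(RT₁) = 352×47.8/(8.314×342) = 5.92 mol.
Adiabatic: TV^(γ−1) = const ⇒ T₂ = 342×(5.35)^0.220 = 495 K; PV^γ = const ⇒ P₂ = 2720 kPa.
ΔU = nCvΔT = 5.92×37.8×(495−342) = 34100 J.
Q = 0 for an adiabatic process, so W = −ΔU = -34100 J.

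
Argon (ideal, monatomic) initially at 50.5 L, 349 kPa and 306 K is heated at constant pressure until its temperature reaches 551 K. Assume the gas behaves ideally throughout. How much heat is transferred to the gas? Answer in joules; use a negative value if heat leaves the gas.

35300 J

n = P₁V₁/(RT₁) = 349×50.5/(8.314×306) = 6.93 mol.
Isobaric: P stays 349 kPa; V/T = const ⇒ T₂ = 551 K, V₂ = 90.9 L.
W = PΔV = 349×(90.9−50.5) kPa·L = 14100 J.
ΔU = nCvΔT = 6.93×12.5×(551−306) = 21200 J.
Q = ΔU + W = nCpΔT = 35300 J.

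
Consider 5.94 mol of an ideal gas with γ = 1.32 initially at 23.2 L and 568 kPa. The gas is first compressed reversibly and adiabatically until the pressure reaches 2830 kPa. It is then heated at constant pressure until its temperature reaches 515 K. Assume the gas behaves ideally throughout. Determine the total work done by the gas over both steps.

-13600 J

T₁ = P₁V₁/(nR) = 568×23.2/(5.94×8.314) = 267 K.
Step 1 — Adiabatic: T₂/T₁ = (P₂/P₁)^((γ−1)/γ) ⇒ T₂ = 267×(4.98)^0.242 = 394 K; V₂ = 6.87 L.
ΔU = nCvΔT = 5.94×26.0×(394−267) = 19600 J.
Q = 0 for an adiabatic process, so W = −ΔU = -19600 J.
State after step 1: P = 2830 kPa, V = 6.87 L, T = 394 K.
Step 2 — Isobaric: P stays 2830 kPa; V/T = const ⇒ T₂ = 515 K, V₂ = 8.99 L.
W = PΔV = 2830×(8.99−6.87) kPa·L = 5980 J.
ΔU = nCvΔT = 5.94×26.0×(515−394) = 18700 J.
Q = ΔU + W = nCpΔT = 24700 J.
Net over both steps: W = -13600 J, Q = 24700 J, ΔU = 38300 J.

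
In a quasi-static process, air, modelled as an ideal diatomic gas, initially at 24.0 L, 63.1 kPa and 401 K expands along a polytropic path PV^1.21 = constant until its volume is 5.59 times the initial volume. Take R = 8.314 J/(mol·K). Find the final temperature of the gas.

279 K

Polytropic n=1.21: T₂ = T₁(V₁/V₂)^(n−1) = 401×(0.179)^0.21 = 279 K; P₂ = P₁(V₁/V₂)^n = 7.86 kPa.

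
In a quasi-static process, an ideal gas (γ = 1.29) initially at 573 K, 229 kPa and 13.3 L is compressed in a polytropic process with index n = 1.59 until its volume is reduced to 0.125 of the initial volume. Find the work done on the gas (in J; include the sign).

n = P₁V₁/(RT₁) = 229×13.3/(8.314×573) = 0.639 mol.
Polytropic n=1.59: T₂ = T₁(V₁/V₂)^(n−1) = 573×(8.00)^0.59 = 1950 K; P₂ = P₁(V₁/V₂)^n = 6250 kPa.
W = (P₁V₁−P₂V₂)/(n−1) = (229×13.3−6250×1.66)/0.59 = -12400 J.
Work done on the gas = −W_by = 12400 J.

12400 J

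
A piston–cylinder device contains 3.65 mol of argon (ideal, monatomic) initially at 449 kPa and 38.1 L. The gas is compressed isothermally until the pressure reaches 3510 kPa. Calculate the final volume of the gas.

4.87 L

T₁ = P₁V₁/(nR) = 449×38.1/(3.65×8.314) = 564 K.
Isothermal: T stays 564 K; PV = const ⇒ V₂ = 4.87 L, P₂ = 3510 kPa.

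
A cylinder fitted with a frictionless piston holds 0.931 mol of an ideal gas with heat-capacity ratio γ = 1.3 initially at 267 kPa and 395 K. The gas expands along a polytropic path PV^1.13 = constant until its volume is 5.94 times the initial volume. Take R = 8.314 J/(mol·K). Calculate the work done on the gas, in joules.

-4860 J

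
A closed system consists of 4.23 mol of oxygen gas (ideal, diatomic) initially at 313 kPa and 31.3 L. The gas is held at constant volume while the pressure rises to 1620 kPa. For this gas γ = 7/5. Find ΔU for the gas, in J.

102000 J

T₁ = P₁V₁/(nR) = 313×31.3/(4.23×8.314) = 279 K.
Isochoric: V stays 31.3 L; P/T = const ⇒ T₂ = 1440 K, P₂ = 1620 kPa.
For an ideal gas ΔU = nCvΔT with Cv = (5/2)R = 20.8 J/(mol·K).
ΔU = 4.23×20.8×(1440−279) = 102000 J.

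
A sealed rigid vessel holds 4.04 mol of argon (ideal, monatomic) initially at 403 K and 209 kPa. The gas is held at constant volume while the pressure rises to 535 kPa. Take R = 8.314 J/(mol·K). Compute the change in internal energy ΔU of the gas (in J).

31700 J

V₁ = nRT₁/P₁ = 4.04×8.314×403/209 = 64.8 L.
Isochoric: V stays 64.8 L; P/T = const ⇒ T₂ = 1030 K, P₂ = 535 kPa.
For an ideal gas ΔU = nCvΔT with Cv = (3/2)R = 12.5 J/(mol·K).
ΔU = 4.04×12.5×(1030−403) = 31700 J.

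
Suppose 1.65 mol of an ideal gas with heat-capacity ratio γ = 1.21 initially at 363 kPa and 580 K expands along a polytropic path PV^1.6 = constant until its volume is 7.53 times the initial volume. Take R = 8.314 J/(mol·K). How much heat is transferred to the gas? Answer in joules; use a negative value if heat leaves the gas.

V₁ = nRT₁/P₁ = 1.65×8.314×580/363 = 21.9 L.
Polytropic n=1.6: T₂ = T₁(V₁/V₂)^(n−1) = 580×(0.133)^0.60 = 173 K; P₂ = P₁(V₁/V₂)^n = 14.4 kPa.
W = (P₁V₁−P₂V₂)/(n−1) = (363×21.9−14.4×165)/0.60 = 9310 J.
ΔU = nCvΔT = 1.65×39.6×(173−580) = -26600 J.
Q = ΔU + W = -17300 J.

-17300 J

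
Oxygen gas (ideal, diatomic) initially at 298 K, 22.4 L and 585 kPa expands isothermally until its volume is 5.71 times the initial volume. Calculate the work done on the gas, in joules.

n = P₁V₁/(RT₁) = 585×22.4/(8.314×298) = 5.29 mol.
Isothermal: T stays 298 K; PV = const ⇒ V₂ = 128 L, P₂ = 102 kPa.
W = nRT ln(V₂/V₁) = 5.29×8.314×298×ln(5.71) = 22800 J.
Work done on the gas = −W_by = -22800 J.

-22800 J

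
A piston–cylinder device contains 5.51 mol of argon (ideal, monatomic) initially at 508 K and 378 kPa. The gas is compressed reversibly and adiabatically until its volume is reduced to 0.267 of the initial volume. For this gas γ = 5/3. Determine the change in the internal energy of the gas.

49300 J

V₁ = nRT₁/P₁ = 5.51×8.314×508/378 = 61.6 L.
Adiabatic: TV^(γ−1) = const ⇒ T₂ = 508×(3.75)^0.667 = 1230 K; PV^γ = const ⇒ P₂ = 3410 kPa.
For an ideal gas ΔU = nCvΔT with Cv = (3/2)R = 12.5 J/(mol·K).
ΔU = 5.51×12.5×(1230−508) = 49300 J.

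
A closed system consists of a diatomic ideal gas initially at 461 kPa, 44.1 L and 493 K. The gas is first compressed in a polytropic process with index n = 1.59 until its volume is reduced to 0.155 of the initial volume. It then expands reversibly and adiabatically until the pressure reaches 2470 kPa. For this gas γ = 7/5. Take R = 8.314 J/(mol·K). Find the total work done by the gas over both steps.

n = P₁V₁/(RT₁) = 461×44.1/(8.314×493) = 4.96 mol.
Step 1 — Polytropic n=1.59: T₂ = T₁(V₁/V₂)^(n−1) = 493×(6.45)^0.59 = 1480 K; P₂ = P₁(V₁/V₂)^n = 8930 kPa.
W = (P₁V₁−P₂V₂)/(n−1) = (461×44.1−8930×6.84)/0.59 = -69100 J.
ΔU = nCvΔT = 4.96×20.8×(1480−493) = 102000 J.
Q = ΔU + W = 32800 J.
State after step 1: P = 8930 kPa, V = 6.84 L, T = 1480 K.
Step 2 — Adiabatic: T₂/T₁ = (P₂/P₁)^((γ−1)/γ) ⇒ T₂ = 1480×(0.276)^0.286 = 1030 K; V₂ = 17.1 L.
ΔU = nCvΔT = 4.96×20.8×(1030−1480) = -46900 J.
Q = 0 for an adiabatic process, so W = −ΔU = 46900 J.
Net over both steps: W = -22100 J, Q = 32800 J, ΔU = 54900 J.

-22100 J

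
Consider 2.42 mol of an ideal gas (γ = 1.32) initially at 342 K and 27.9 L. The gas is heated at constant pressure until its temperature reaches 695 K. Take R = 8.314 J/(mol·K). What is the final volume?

P₁ = nRT₁/V₁ = 2.42×8.314×342/27.9 = 247 kPa.
Isobaric: P stays 247 kPa; V/T = const ⇒ T₂ = 695 K, V₂ = 56.7 L.

56.7 L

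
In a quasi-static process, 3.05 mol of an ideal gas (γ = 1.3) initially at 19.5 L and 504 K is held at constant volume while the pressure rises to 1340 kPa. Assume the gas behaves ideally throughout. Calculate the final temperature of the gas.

1030 K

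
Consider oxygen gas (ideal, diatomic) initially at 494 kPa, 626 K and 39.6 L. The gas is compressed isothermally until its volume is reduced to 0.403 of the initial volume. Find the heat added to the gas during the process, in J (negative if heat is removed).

n = P₁V₁/(RT₁) = 494×39.6/(8.314×626) = 3.76 mol.
Isothermal: T stays 626 K; PV = const ⇒ V₂ = 16.0 L, P₂ = 1230 kPa.
ΔU = 0 (ideal gas, T constant).
W = nRT ln(V₂/V₁) = 3.76×8.314×626×ln(0.403) = -17800 J.
Q = ΔU + W = -17800 J.

-17800 J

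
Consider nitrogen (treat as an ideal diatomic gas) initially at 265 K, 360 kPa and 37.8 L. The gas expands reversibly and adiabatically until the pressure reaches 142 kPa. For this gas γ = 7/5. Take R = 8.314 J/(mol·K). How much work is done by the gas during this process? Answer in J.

n = P₁V₁/(RT₁) = 360×37.8/(8.314×265) = 6.18 mol.
Adiabatic: T₂/T₁ = (P₂/P₁)^((γ−1)/γ) ⇒ T₂ = 265×(0.394)^0.286 = 203 K; V₂ = 73.5 L.
ΔU = nCvΔT = 6.18×20.8×(203−265) = -7940 J.
Q = 0 for an adiabatic process, so W = −ΔU = 7940 J.

7940 J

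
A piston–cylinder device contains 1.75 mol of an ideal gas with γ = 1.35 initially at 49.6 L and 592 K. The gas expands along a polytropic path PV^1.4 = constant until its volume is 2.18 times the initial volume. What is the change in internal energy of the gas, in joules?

-6590 J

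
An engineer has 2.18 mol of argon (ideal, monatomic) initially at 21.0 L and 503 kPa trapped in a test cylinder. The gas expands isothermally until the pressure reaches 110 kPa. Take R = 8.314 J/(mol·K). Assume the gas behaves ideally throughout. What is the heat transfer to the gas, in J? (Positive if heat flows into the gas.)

16100 J

T₁ = P₁V₁/(nR) = 503×21.0/(2.18×8.314) = 583 K.
Isothermal: T stays 583 K; PV = const ⇒ V₂ = 96.0 L, P₂ = 110 kPa.
ΔU = 0 (ideal gas, T constant).
W = nRT ln(V₂/V₁) = 2.18×8.314×583×ln(4.57) = 16100 J.
Q = ΔU + W = 16100 J.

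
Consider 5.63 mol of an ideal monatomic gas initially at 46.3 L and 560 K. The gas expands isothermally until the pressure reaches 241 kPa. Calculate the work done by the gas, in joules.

22400 J

P₁ = nRT₁/V₁ = 5.63×8.314×560/46.3 = 566 kPa.
Isothermal: T stays 560 K; PV = const ⇒ V₂ = 109 L, P₂ = 241 kPa.
W = nRT ln(V₂/V₁) = 5.63×8.314×560×ln(2.35) = 22400 J.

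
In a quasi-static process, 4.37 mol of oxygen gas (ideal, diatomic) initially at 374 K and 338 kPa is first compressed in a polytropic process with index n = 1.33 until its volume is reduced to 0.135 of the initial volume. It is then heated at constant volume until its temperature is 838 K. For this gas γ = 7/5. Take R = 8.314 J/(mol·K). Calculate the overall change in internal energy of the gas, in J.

V₁ = nRT₁/P₁ = 4.37×8.314×374/338 = 40.2 L.
Step 1 — Polytropic n=1.33: T₂ = T₁(V₁/V₂)^(n−1) = 374×(7.41)^0.33 = 724 K; P₂ = P₁(V₁/V₂)^n = 4850 kPa.
W = (P₁V₁−P₂V₂)/(n−1) = (338×40.2−4850×5.43)/0.33 = -38600 J.
ΔU = nCvΔT = 4.37×20.8×(724−374) = 31800 J.
Q = ΔU + W = -6750 J.
State after step 1: P = 4850 kPa, V = 5.43 L, T = 724 K.
Step 2 — Isochoric: V stays 5.43 L; P/T = const ⇒ T₂ = 838 K, P₂ = 5610 kPa.
W = 0 (no volume change).
ΔU = nCvΔT = 4.37×20.8×(838−724) = 10300 J.
Q = ΔU = 10300 J.
Net over both steps: W = -38600 J, Q = 3590 J, ΔU = 42100 J.

42100 J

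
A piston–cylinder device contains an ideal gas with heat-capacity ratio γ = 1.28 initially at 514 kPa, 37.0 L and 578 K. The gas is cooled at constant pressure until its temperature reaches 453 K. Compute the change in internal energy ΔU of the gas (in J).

-14700 J

n = P₁V₁/(RT₁) = 514×37.0/(8.314×578) = 3.96 mol.
Isobaric: P stays 514 kPa; V/T = const ⇒ T₂ = 453 K, V₂ = 29.0 L.
For an ideal gas ΔU = nCvΔT with Cv = R/(γ−1) = 29.7 J/(mol·K).
ΔU = 3.96×29.7×(453−578) = -14700 J.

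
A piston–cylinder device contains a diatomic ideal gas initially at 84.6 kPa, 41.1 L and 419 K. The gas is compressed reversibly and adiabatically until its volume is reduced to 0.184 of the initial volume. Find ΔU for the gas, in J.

n = P₁V₁/(RT₁) = 84.6×41.1/(8.314×419) = 0.998 mol.
Adiabatic: TV^(γ−1) = const ⇒ T₂ = 419×(5.43)^0.400 = 825 K; PV^γ = const ⇒ P₂ = 905 kPa.
For an ideal gas ΔU = nCvΔT with Cv = (5/2)R = 20.8 J/(mol·K).
ΔU = 0.998×20.8×(825−419) = 8420 J.

8420 J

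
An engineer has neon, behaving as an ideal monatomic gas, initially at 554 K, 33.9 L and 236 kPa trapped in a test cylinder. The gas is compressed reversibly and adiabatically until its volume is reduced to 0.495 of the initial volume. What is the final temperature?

885 K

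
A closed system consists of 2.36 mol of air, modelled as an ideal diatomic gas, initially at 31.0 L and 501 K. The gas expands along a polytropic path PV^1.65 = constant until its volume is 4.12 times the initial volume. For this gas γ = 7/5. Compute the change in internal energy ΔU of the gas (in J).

P₁ = nRT₁/V₁ = 2.36×8.314×501/31.0 = 317 kPa.
Polytropic n=1.65: T₂ = T₁(V₁/V₂)^(n−1) = 501×(0.243)^0.65 = 200 K; P₂ = P₁(V₁/V₂)^n = 30.7 kPa.
For an ideal gas ΔU = nCvΔT with Cv = (5/2)R = 20.8 J/(mol·K).
ΔU = 2.36×20.8×(200−501) = -14800 J.

-14800 J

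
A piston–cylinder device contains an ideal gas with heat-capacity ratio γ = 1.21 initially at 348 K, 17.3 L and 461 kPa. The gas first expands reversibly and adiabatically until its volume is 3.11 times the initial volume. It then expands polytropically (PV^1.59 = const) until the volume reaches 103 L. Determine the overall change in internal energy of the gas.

-17600 J

n = P₁V₁/(RT₁) = 461×17.3/(8.314×348) = 2.76 mol.
Step 1 — Adiabatic: TV^(γ−1) = const ⇒ T₂ = 348×(0.322)^0.210 = 274 K; PV^γ = const ⇒ P₂ = 117 kPa.
ΔU = nCvΔT = 2.76×39.6×(274−348) = -8050 J.
Q = 0 for an adiabatic process, so W = −ΔU = 8050 J.
State after step 1: P = 117 kPa, V = 53.8 L, T = 274 K.
Step 2 — Polytropic n=1.59: T₂ = T₁(V₁/V₂)^(n−1) = 274×(0.522)^0.59 = 187 K; P₂ = P₁(V₁/V₂)^n = 41.6 kPa.
W = (P₁V₁−P₂V₂)/(n−1) = (117×53.8−41.6×103)/0.59 = 3390 J.
ΔU = nCvΔT = 2.76×39.6×(187−274) = -9530 J.
Q = ΔU + W = -6130 J.
Net over both steps: W = 11400 J, Q = -6130 J, ΔU = -17600 J.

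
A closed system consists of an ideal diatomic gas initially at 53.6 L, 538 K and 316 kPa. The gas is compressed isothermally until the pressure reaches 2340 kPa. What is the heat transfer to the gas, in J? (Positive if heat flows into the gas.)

n = P₁V₁/(RT₁) = 316×53.6/(8.314×538) = 3.79 mol.
Isothermal: T stays 538 K; PV = const ⇒ V₂ = 7.24 L, P₂ = 2340 kPa.
ΔU = 0 (ideal gas, T constant).
W = nRT ln(V₂/V₁) = 3.79×8.314×538×ln(0.135) = -33900 J.
Q = ΔU + W = -33900 J.

-33900 J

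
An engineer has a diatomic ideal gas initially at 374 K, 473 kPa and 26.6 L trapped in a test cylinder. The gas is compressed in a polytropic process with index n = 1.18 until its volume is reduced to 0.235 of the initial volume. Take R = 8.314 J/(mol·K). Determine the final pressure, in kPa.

2610 kPa

Polytropic n=1.18: T₂ = T₁(V₁/V₂)^(n−1) = 374×(4.26)^0.18 = 485 K; P₂ = P₁(V₁/V₂)^n = 2610 kPa.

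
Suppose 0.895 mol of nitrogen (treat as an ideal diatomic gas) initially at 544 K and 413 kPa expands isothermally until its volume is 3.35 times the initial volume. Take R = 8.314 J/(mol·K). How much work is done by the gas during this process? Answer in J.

4890 J

V₁ = nRT₁/P₁ = 0.895×8.314×544/413 = 9.80 L.
Isothermal: T stays 544 K; PV = const ⇒ V₂ = 32.8 L, P₂ = 123 kPa.
W = nRT ln(V₂/V₁) = 0.895×8.314×544×ln(3.35) = 4890 J.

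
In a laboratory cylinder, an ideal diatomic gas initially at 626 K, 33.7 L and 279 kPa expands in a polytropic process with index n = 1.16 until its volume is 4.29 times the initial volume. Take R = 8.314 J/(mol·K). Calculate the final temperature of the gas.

496 K

Polytropic n=1.16: T₂ = T₁(V₁/V₂)^(n−1) = 626×(0.233)^0.16 = 496 K; P₂ = P₁(V₁/V₂)^n = 51.5 kPa.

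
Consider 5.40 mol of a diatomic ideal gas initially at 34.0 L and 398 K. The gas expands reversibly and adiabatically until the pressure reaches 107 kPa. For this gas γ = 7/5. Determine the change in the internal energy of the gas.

-16300 J

P₁ = nRT₁/V₁ = 5.40×8.314×398/34.0 = 526 kPa.
Adiabatic: T₂/T₁ = (P₂/P₁)^((γ−1)/γ) ⇒ T₂ = 398×(0.204)^0.286 = 253 K; V₂ = 106 L.
For an ideal gas ΔU = nCvΔT with Cv = (5/2)R = 20.8 J/(mol·K).
ΔU = 5.40×20.8×(253−398) = -16300 J.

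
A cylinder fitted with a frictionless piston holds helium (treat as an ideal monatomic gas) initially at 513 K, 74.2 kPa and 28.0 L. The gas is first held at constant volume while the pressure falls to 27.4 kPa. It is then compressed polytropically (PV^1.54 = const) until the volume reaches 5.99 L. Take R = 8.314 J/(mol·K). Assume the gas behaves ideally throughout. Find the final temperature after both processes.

n = P₁V₁/(RT₁) = 74.2×28.0/(8.314×513) = 0.487 mol.
Step 1 — Isochoric: V stays 28.0 L; P/T = const ⇒ T₂ = 189 K, P₂ = 27.4 kPa.
W = 0 (no volume change).
ΔU = nCvΔT = 0.487×12.5×(189−513) = -1970 J.
Q = ΔU = -1970 J.
State after step 1: P = 27.4 kPa, V = 28.0 L, T = 189 K.
Step 2 — Polytropic n=1.54: T₂ = T₁(V₁/V₂)^(n−1) = 189×(4.67)^0.54 = 436 K; P₂ = P₁(V₁/V₂)^n = 295 kPa.
W = (P₁V₁−P₂V₂)/(n−1) = (27.4×28.0−295×5.99)/0.54 = -1850 J.
ΔU = nCvΔT = 0.487×12.5×(436−189) = 1500 J.
Q = ΔU + W = -351 J.
Net over both steps: W = -1850 J, Q = -2320 J, ΔU = -470 J.

436 K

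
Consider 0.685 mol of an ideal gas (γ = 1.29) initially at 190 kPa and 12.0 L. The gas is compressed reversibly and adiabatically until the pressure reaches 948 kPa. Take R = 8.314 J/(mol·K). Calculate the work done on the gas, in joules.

3420 J

T₁ = P₁V₁/(nR) = 190×12.0/(0.685×8.314) = 400 K.
Adiabatic: T₂/T₁ = (P₂/P₁)^((γ−1)/γ) ⇒ T₂ = 400×(4.99)^0.225 = 575 K; V₂ = 3.45 L.
ΔU = nCvΔT = 0.685×28.7×(575−400) = 3420 J.
Q = 0 for an adiabatic process, so W = −ΔU = -3420 J.
Work done on the gas = −W_by = 3420 J.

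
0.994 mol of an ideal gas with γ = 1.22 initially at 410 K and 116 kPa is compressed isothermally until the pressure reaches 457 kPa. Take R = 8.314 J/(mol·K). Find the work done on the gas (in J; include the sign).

4650 J

V₁ = nRT₁/P₁ = 0.994×8.314×410/116 = 29.2 L.
Isothermal: T stays 410 K; PV = const ⇒ V₂ = 7.41 L, P₂ = 457 kPa.
W = nRT ln(V₂/V₁) = 0.994×8.314×410×ln(0.254) = -4650 J.
Work done on the gas = −W_by = 4650 J.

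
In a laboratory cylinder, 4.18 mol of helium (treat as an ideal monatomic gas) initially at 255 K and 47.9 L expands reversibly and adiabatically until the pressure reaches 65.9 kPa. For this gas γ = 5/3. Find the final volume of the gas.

89.0 L

P₁ = nRT₁/V₁ = 4.18×8.314×255/47.9 = 185 kPa.
Adiabatic: T₂/T₁ = (P₂/P₁)^((γ−1)/γ) ⇒ T₂ = 255×(0.356)^0.400 = 169 K; V₂ = 89.0 L.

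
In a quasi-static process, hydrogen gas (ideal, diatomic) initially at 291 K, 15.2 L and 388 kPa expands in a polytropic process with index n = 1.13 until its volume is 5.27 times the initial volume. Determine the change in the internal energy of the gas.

n = P₁V₁/(RT₁) = 388×15.2/(8.314×291) = 2.44 mol.
Polytropic n=1.13: T₂ = T₁(V₁/V₂)^(n−1) = 291×(0.190)^0.13 = 234 K; P₂ = P₁(V₁/V₂)^n = 59.3 kPa.
For an ideal gas ΔU = nCvΔT with Cv = (5/2)R = 20.8 J/(mol·K).
ΔU = 2.44×20.8×(234−291) = -2860 J.

-2860 J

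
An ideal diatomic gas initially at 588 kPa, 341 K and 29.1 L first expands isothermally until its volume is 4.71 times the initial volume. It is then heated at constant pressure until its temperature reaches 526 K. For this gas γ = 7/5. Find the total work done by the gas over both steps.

35800 J

n = P₁V₁/(RT₁) = 588×29.1/(8.314×341) = 6.04 mol.
Step 1 — Isothermal: T stays 341 K; PV = const ⇒ V₂ = 137 L, P₂ = 125 kPa.
ΔU = 0 (ideal gas, T constant).
W = nRT ln(V₂/V₁) = 6.04×8.314×341×ln(4.71) = 26500 J.
Q = ΔU + W = 26500 J.
State after step 1: P = 125 kPa, V = 137 L, T = 341 K.
Step 2 — Isobaric: P stays 125 kPa; V/T = const ⇒ T₂ = 526 K, V₂ = 211 L.
W = PΔV = 125×(211−137) kPa·L = 9280 J.
ΔU = nCvΔT = 6.04×20.8×(526−341) = 23200 J.
Q = ΔU + W = nCpΔT = 32500 J.
Net over both steps: W = 35800 J, Q = 59000 J, ΔU = 23200 J.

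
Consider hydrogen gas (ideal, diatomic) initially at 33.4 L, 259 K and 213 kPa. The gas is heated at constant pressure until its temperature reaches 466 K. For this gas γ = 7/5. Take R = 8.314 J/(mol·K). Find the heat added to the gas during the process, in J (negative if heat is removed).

19900 J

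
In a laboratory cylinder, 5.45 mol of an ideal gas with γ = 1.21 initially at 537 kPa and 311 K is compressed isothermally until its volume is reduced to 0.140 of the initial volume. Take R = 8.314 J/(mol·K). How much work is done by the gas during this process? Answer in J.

-27700 J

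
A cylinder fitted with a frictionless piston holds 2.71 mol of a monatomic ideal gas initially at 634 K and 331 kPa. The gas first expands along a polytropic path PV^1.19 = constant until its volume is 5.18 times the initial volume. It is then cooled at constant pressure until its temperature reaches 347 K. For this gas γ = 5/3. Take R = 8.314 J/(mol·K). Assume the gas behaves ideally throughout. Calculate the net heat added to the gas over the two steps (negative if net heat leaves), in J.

V₁ = nRT₁/P₁ = 2.71×8.314×634/331 = 43.2 L.
Step 1 — Polytropic n=1.19: T₂ = T₁(V₁/V₂)^(n−1) = 634×(0.193)^0.19 = 464 K; P₂ = P₁(V₁/V₂)^n = 46.7 kPa.
W = (P₁V₁−P₂V₂)/(n−1) = (331×43.2−46.7×224)/0.19 = 20200 J.
ΔU = nCvΔT = 2.71×12.5×(464−634) = -5750 J.
Q = ΔU + W = 14400 J.
State after step 1: P = 46.7 kPa, V = 224 L, T = 464 K.
Step 2 — Isobaric: P stays 46.7 kPa; V/T = const ⇒ T₂ = 347 K, V₂ = 167 L.
W = PΔV = 46.7×(167−224) kPa·L = -2630 J.
ΔU = nCvΔT = 2.71×12.5×(347−464) = -3950 J.
Q = ΔU + W = nCpΔT = -6580 J.
Net over both steps: W = 17500 J, Q = 7850 J, ΔU = -9700 J.

7850 J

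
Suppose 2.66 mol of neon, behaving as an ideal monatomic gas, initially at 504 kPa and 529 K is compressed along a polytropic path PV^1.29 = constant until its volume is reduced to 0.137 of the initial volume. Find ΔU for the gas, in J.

13700 J

V₁ = nRT₁/P₁ = 2.66×8.314×529/504 = 23.2 L.
Polytropic n=1.29: T₂ = T₁(V₁/V₂)^(n−1) = 529×(7.30)^0.29 = 941 K; P₂ = P₁(V₁/V₂)^n = 6550 kPa.
For an ideal gas ΔU = nCvΔT with Cv = (3/2)R = 12.5 J/(mol·K).
ΔU = 2.66×12.5×(941−529) = 13700 J.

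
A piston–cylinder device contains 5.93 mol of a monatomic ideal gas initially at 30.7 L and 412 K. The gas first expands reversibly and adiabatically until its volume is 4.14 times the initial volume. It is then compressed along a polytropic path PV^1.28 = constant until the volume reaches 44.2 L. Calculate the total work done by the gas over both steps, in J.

P₁ = nRT₁/V₁ = 5.93×8.314×412/30.7 = 662 kPa.
Step 1 — Adiabatic: TV^(γ−1) = const ⇒ T₂ = 412×(0.242)^0.667 = 160 K; PV^γ = const ⇒ P₂ = 62.0 kPa.
ΔU = nCvΔT = 5.93×12.5×(160−412) = -18700 J.
Q = 0 for an adiabatic process, so W = −ΔU = 18700 J.
State after step 1: P = 62.0 kPa, V = 127 L, T = 160 K.
Step 2 — Polytropic n=1.28: T₂ = T₁(V₁/V₂)^(n−1) = 160×(2.88)^0.28 = 215 K; P₂ = P₁(V₁/V₂)^n = 240 kPa.
W = (P₁V₁−P₂V₂)/(n−1) = (62.0×127−240×44.2)/0.28 = -9680 J.
ΔU = nCvΔT = 5.93×12.5×(215−160) = 4070 J.
Q = ΔU + W = -5620 J.
Net over both steps: W = 8970 J, Q = -5620 J, ΔU = -14600 J.

8970 J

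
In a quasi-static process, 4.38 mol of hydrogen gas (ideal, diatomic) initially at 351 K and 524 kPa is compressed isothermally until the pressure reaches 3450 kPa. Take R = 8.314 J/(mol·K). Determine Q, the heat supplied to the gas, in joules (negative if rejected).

V₁ = nRT₁/P₁ = 4.38×8.314×351/524 = 24.4 L.
Isothermal: T stays 351 K; PV = const ⇒ V₂ = 3.70 L, P₂ = 3450 kPa.
ΔU = 0 (ideal gas, T constant).
W = nRT ln(V₂/V₁) = 4.38×8.314×351×ln(0.152) = -24100 J.
Q = ΔU + W = -24100 J.

-24100 J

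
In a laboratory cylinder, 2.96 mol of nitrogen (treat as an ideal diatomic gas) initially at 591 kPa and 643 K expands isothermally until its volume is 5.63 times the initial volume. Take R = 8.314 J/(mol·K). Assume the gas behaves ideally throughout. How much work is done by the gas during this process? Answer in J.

27300 J

V₁ = nRT₁/P₁ = 2.96×8.314×643/591 = 26.8 L.
Isothermal: T stays 643 K; PV = const ⇒ V₂ = 151 L, P₂ = 105 kPa.
W = nRT ln(V₂/V₁) = 2.96×8.314×643×ln(5.63) = 27300 J.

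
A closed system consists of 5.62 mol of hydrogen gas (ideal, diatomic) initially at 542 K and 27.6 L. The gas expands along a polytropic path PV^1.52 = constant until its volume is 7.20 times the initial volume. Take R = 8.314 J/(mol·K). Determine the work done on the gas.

-31300 J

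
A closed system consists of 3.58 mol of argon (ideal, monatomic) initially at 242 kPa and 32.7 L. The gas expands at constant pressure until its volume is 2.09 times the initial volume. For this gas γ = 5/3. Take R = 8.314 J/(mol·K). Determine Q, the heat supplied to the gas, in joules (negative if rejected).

T₁ = P₁V₁/(nR) = 242×32.7/(3.58×8.314) = 266 K.
Isobaric: P stays 242 kPa; V/T = const ⇒ T₂ = 556 K, V₂ = 68.3 L.
W = PΔV = 242×(68.3−32.7) kPa·L = 8630 J.
ΔU = nCvΔT = 3.58×12.5×(556−266) = 12900 J.
Q = ΔU + W = nCpΔT = 21600 J.

21600 J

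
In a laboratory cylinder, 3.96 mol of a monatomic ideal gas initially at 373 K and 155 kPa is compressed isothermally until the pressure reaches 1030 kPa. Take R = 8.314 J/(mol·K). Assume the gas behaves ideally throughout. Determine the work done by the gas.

V₁ = nRT₁/P₁ = 3.96×8.314×373/155 = 79.2 L.
Isothermal: T stays 373 K; PV = const ⇒ V₂ = 11.9 L, P₂ = 1030 kPa.
W = nRT ln(V₂/V₁) = 3.96×8.314×373×ln(0.150) = -23300 J.

-23300 J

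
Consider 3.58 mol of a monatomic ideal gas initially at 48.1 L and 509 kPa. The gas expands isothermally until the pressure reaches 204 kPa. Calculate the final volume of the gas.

120 L

T₁ = P₁V₁/(nR) = 509×48.1/(3.58×8.314) = 823 K.
Isothermal: T stays 823 K; PV = const ⇒ V₂ = 120 L, P₂ = 204 kPa.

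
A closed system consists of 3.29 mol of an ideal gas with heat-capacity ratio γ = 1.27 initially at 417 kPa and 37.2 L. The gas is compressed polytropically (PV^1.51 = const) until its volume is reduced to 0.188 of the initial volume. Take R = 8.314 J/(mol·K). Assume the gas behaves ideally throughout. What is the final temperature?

1330 K

T₁ = P₁V₁/(nR) = 417×37.2/(3.29×8.314) = 567 K.
Polytropic n=1.51: T₂ = T₁(V₁/V₂)^(n−1) = 567×(5.32)^0.51 = 1330 K; P₂ = P₁(V₁/V₂)^n = 5200 kPa.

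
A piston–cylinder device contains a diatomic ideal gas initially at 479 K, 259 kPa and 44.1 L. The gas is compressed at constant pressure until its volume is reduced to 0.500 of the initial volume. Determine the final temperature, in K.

240 K

Isobaric: P stays 259 kPa; V/T = const ⇒ T₂ = 240 K, V₂ = 22.1 L.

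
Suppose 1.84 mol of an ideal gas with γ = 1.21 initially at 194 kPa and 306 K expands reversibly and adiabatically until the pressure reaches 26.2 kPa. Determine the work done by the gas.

V₁ = nRT₁/P₁ = 1.84×8.314×306/194 = 24.1 L.
Adiabatic: T₂/T₁ = (P₂/P₁)^((γ−1)/γ) ⇒ T₂ = 306×(0.135)^0.174 = 216 K; V₂ = 126 L.
ΔU = nCvΔT = 1.84×39.6×(216−306) = -6540 J.
Q = 0 for an adiabatic process, so W = −ΔU = 6540 J.

6540 J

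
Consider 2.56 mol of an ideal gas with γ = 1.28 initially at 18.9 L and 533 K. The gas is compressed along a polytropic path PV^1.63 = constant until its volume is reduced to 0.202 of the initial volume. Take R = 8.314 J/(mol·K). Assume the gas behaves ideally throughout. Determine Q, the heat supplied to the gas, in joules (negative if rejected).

39100 J

P₁ = nRT₁/V₁ = 2.56×8.314×533/18.9 = 600 kPa.
Polytropic n=1.63: T₂ = T₁(V₁/V₂)^(n−1) = 533×(4.95)^0.63 = 1460 K; P₂ = P₁(V₁/V₂)^n = 8140 kPa.
W = (P₁V₁−P₂V₂)/(n−1) = (600×18.9−8140×3.82)/0.63 = -31300 J.
ΔU = nCvΔT = 2.56×29.7×(1460−533) = 70500 J.
Q = ΔU + W = 39100 J.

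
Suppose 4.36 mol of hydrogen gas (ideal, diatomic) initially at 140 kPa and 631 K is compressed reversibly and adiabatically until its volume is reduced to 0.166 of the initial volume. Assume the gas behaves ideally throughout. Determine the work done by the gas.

-60100 J

V₁ = nRT₁/P₁ = 4.36×8.314×631/140 = 163 L.
Adiabatic: TV^(γ−1) = const ⇒ T₂ = 631×(6.02)^0.400 = 1290 K; PV^γ = const ⇒ P₂ = 1730 kPa.
ΔU = nCvΔT = 4.36×20.8×(1290−631) = 60100 J.
Q = 0 for an adiabatic process, so W = −ΔU = -60100 J.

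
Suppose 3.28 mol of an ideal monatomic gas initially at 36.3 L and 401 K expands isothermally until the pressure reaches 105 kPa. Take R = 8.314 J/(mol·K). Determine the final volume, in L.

P₁ = nRT₁/V₁ = 3.28×8.314×401/36.3 = 301 kPa.
Isothermal: T stays 401 K; PV = const ⇒ V₂ = 104 L, P₂ = 105 kPa.

104 L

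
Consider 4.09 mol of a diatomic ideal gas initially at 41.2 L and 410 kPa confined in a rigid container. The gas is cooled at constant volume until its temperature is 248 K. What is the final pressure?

T₁ = P₁V₁/(nR) = 410×41.2/(4.09×8.314) = 497 K.
Isochoric: V stays 41.2 L; P/T = const ⇒ T₂ = 248 K, P₂ = 205 kPa.

205 kPa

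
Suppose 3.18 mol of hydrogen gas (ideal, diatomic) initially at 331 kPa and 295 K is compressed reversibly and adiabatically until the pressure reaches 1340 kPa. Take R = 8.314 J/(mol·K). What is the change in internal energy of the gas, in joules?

V₁ = nRT₁/P₁ = 3.18×8.314×295/331 = 23.6 L.
Adiabatic: T₂/T₁ = (P₂/P₁)^((γ−1)/γ) ⇒ T₂ = 295×(4.05)^0.286 = 440 K; V₂ = 8.68 L.
For an ideal gas ΔU = nCvΔT with Cv = (5/2)R = 20.8 J/(mol·K).
ΔU = 3.18×20.8×(440−295) = 9580 J.

9580 J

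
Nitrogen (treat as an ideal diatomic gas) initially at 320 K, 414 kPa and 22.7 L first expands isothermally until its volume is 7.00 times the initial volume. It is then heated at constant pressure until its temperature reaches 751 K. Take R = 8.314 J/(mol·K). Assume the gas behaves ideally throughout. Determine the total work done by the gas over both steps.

30900 J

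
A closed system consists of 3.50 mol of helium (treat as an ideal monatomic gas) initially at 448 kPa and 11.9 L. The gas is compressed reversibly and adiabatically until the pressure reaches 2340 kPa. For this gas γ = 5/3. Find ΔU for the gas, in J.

T₁ = P₁V₁/(nR) = 448×11.9/(3.50×8.314) = 183 K.
Adiabatic: T₂/T₁ = (P₂/P₁)^((γ−1)/γ) ⇒ T₂ = 183×(5.22)^0.400 = 355 K; V₂ = 4.41 L.
For an ideal gas ΔU = nCvΔT with Cv = (3/2)R = 12.5 J/(mol·K).
ΔU = 3.50×12.5×(355−183) = 7490 J.

7490 J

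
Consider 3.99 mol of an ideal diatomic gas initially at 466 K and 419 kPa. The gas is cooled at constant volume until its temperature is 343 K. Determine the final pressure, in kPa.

308 kPa

V₁ = nRT₁/P₁ = 3.99×8.314×466/419 = 36.9 L.
Isochoric: V stays 36.9 L; P/T = const ⇒ T₂ = 343 K, P₂ = 308 kPa.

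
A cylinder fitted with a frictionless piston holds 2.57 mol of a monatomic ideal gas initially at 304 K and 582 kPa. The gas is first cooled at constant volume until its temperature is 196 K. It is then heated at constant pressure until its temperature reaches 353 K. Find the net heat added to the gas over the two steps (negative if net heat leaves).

4930 J

V₁ = nRT₁/P₁ = 2.57×8.314×304/582 = 11.2 L.
Step 1 — Isochoric: V stays 11.2 L; P/T = const ⇒ T₂ = 196 K, P₂ = 375 kPa.
W = 0 (no volume change).
ΔU = nCvΔT = 2.57×12.5×(196−304) = -3460 J.
Q = ΔU = -3460 J.
State after step 1: P = 375 kPa, V = 11.2 L, T = 196 K.
Step 2 — Isobaric: P stays 375 kPa; V/T = const ⇒ T₂ = 353 K, V₂ = 20.1 L.
W = PΔV = 375×(20.1−11.2) kPa·L = 3350 J.
ΔU = nCvΔT = 2.57×12.5×(353−196) = 5030 J.
Q = ΔU + W = nCpΔT = 8390 J.
Net over both steps: W = 3350 J, Q = 4930 J, ΔU = 1570 J.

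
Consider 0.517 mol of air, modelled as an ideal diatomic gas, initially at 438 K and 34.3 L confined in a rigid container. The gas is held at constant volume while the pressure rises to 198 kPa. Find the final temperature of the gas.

P₁ = nRT₁/V₁ = 0.517×8.314×438/34.3 = 54.9 kPa.
Isochoric: V stays 34.3 L; P/T = const ⇒ T₂ = 1580 K, P₂ = 198 kPa.

1580 K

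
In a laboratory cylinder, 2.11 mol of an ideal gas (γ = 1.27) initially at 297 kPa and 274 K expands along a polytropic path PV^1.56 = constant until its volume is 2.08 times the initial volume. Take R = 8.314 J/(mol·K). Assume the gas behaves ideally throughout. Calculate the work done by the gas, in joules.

V₁ = nRT₁/P₁ = 2.11×8.314×274/297 = 16.2 L.
Polytropic n=1.56: T₂ = T₁(V₁/V₂)^(n−1) = 274×(0.481)^0.56 = 182 K; P₂ = P₁(V₁/V₂)^n = 94.7 kPa.
W = (P₁V₁−P₂V₂)/(n−1) = (297×16.2−94.7×33.7)/0.56 = 2890 J.

2890 J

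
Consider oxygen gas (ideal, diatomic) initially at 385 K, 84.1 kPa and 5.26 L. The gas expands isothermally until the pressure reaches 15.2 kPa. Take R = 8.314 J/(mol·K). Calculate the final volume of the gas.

29.1 L

Isothermal: T stays 385 K; PV = const ⇒ V₂ = 29.1 L, P₂ = 15.2 kPa.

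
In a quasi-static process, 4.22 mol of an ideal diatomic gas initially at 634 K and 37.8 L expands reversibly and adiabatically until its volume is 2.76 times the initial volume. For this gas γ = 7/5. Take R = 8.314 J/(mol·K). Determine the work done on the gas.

P₁ = nRT₁/V₁ = 4.22×8.314×634/37.8 = 588 kPa.
Adiabatic: TV^(γ−1) = const ⇒ T₂ = 634×(0.362)^0.400 = 422 K; PV^γ = const ⇒ P₂ = 142 kPa.
ΔU = nCvΔT = 4.22×20.8×(422−634) = -18600 J.
Q = 0 for an adiabatic process, so W = −ΔU = 18600 J.
Work done on the gas = −W_by = -18600 J.

-18600 J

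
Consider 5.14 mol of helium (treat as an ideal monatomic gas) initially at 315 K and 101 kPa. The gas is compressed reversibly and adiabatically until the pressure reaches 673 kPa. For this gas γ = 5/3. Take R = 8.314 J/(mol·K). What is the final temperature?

673 K

V₁ = nRT₁/P₁ = 5.14×8.314×315/101 = 133 L.
Adiabatic: T₂/T₁ = (P₂/P₁)^((γ−1)/γ) ⇒ T₂ = 315×(6.66)^0.400 = 673 K; V₂ = 42.7 L.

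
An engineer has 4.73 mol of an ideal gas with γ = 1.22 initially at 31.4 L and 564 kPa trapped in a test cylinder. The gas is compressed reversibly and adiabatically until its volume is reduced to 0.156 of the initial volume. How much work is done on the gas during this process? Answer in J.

40600 J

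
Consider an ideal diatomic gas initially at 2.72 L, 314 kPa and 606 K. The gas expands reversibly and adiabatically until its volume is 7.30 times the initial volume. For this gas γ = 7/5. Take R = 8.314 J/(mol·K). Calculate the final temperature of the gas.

274 K

Adiabatic: TV^(γ−1) = const ⇒ T₂ = 606×(0.137)^0.400 = 274 K; PV^γ = const ⇒ P₂ = 19.4 kPa.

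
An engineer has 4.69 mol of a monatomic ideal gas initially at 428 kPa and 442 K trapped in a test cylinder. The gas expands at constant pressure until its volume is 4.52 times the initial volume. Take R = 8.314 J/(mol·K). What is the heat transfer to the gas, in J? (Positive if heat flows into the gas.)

152000 J

V₁ = nRT₁/P₁ = 4.69×8.314×442/428 = 40.3 L.
Isobaric: P stays 428 kPa; V/T = const ⇒ T₂ = 2000 K, V₂ = 182 L.
W = PΔV = 428×(182−40.3) kPa·L = 60700 J.
ΔU = nCvΔT = 4.69×12.5×(2000−442) = 91000 J.
Q = ΔU + W = nCpΔT = 152000 J.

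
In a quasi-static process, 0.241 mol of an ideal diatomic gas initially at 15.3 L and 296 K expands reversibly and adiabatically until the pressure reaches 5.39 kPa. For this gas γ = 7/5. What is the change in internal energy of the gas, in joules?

-639 J

P₁ = nRT₁/V₁ = 0.241×8.314×296/15.3 = 38.8 kPa.
Adiabatic: T₂/T₁ = (P₂/P₁)^((γ−1)/γ) ⇒ T₂ = 296×(0.139)^0.286 = 168 K; V₂ = 62.6 L.
For an ideal gas ΔU = nCvΔT with Cv = (5/2)R = 20.8 J/(mol·K).
ΔU = 0.241×20.8×(168−296) = -639 J.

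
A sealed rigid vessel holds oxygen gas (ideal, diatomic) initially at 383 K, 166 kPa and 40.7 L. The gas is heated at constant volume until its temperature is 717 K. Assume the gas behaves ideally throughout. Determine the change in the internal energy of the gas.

14700 J

n = P₁V₁/(RT₁) = 166×40.7/(8.314×383) = 2.12 mol.
Isochoric: V stays 40.7 L; P/T = const ⇒ T₂ = 717 K, P₂ = 311 kPa.
For an ideal gas ΔU = nCvΔT with Cv = (5/2)R = 20.8 J/(mol·K).
ΔU = 2.12×20.8×(717−383) = 14700 J.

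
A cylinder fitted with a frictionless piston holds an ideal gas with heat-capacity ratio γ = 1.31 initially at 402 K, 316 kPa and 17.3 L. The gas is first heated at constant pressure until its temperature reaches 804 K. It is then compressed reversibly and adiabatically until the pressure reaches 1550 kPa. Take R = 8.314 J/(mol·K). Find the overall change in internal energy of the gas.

n = P₁V₁/(RT₁) = 316×17.3/(8.314×402) = 1.64 mol.
Step 1 — Isobaric: P stays 316 kPa; V/T = const ⇒ T₂ = 804 K, V₂ = 34.6 L.
W = PΔV = 316×(34.6−17.3) kPa·L = 5470 J.
ΔU = nCvΔT = 1.64×26.8×(804−402) = 17600 J.
Q = ΔU + W = nCpΔT = 23100 J.
State after step 1: P = 316 kPa, V = 34.6 L, T = 804 K.
Step 2 — Adiabatic: T₂/T₁ = (P₂/P₁)^((γ−1)/γ) ⇒ T₂ = 804×(4.91)^0.237 = 1170 K; V₂ = 10.3 L.
ΔU = nCvΔT = 1.64×26.8×(1170−804) = 16100 J.
Q = 0 for an adiabatic process, so W = −ΔU = -16100 J.
Net over both steps: W = -10600 J, Q = 23100 J, ΔU = 33800 J.

33800 J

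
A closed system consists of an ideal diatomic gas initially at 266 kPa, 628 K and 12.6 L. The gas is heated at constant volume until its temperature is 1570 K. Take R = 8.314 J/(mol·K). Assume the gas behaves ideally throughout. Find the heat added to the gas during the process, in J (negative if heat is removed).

12600 J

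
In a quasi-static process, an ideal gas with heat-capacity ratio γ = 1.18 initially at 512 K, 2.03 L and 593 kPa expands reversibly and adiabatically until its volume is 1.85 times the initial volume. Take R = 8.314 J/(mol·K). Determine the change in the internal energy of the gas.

-701 J

n = P₁V₁/(RT₁) = 593×2.03/(8.314×512) = 0.283 mol.
Adiabatic: TV^(γ−1) = const ⇒ T₂ = 512×(0.541)^0.180 = 458 K; PV^γ = const ⇒ P₂ = 287 kPa.
For an ideal gas ΔU = nCvΔT with Cv = R/(γ−1) = 46.2 J/(mol·K).
ΔU = 0.283×46.2×(458−512) = -701 J.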